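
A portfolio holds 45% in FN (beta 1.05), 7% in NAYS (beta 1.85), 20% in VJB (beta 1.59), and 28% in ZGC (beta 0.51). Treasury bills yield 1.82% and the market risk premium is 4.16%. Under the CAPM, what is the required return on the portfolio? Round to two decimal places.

6.24%

β_P = Σ w_i β_i = 0.45×1.05 + 0.07×1.85 + 0.20×1.59 + 0.28×0.51 = 1.0628
E(R_P) = R_f + β_P × MRP = 1.82% + 1.0628 × 4.16% = 6.24%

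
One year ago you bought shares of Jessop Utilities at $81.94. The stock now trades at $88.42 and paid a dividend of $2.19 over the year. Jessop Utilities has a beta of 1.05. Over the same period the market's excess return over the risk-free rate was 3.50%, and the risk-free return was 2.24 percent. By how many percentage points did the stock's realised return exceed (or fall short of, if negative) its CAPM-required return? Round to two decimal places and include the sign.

+4.67%

Realised HPR = (P1 + D1 − P0) / P0 = (88.42 + 2.19 − 81.94) / 81.94 = 8.67 / 81.94 = 10.5809%
CAPM required = R_f + β·MRP = 2.24% + 1.05 × 3.50% = 5.9150%
α = realised − required = 10.5809% − 5.9150% = +4.67%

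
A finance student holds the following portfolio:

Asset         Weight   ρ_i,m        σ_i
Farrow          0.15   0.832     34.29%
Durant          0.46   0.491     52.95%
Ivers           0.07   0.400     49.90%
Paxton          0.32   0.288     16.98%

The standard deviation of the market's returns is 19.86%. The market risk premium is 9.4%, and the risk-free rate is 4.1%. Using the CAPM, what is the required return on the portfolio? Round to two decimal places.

13.19%

β_Farrow = 0.832 × 34.29% / 19.86% = 1.4365
β_Durant = 0.491 × 52.95% / 19.86% = 1.3091
β_Ivers = 0.400 × 49.90% / 19.86% = 1.0050
β_Paxton = 0.288 × 16.98% / 19.86% = 0.2462
β_P = Σ w_i β_i = 0.15×1.4365 + 0.46×1.3091 + 0.07×1.0050 + 0.32×0.2462 = 0.9668
E(R_P) = R_f + β_P × MRP = 4.1% + 0.9668 × 9.4% = 13.19%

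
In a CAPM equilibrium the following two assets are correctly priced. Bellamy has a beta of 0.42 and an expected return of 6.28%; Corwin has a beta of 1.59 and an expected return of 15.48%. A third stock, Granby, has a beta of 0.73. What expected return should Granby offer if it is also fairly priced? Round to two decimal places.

MRP (SML slope) = (15.48% − 6.28%) / (1.59 − 0.42) = 9.20% / 1.17 = 7.8632%
R_f (intercept) = 6.28% − 0.42 × 7.8632% = 2.9775%
E(R_Granby) = R_f + β × MRP = 2.9775% + 0.73 × 7.8632% = 8.72%

8.72%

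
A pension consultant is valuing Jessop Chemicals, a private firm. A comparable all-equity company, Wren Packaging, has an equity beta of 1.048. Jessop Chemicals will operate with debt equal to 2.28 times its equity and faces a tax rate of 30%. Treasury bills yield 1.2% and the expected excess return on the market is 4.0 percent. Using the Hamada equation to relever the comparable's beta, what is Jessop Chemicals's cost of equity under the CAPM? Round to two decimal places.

12.08%

β_L = β_U × [1 + (1 − t)(D/E)] = 1.048 × [1 + (1 − 0.30) × 2.28]
    = 1.048 × [1 + 0.70 × 2.28] = 1.048 × 2.5960 = 2.7206
E(R) = R_f + β_L × MRP = 1.2% + 2.7206 × 4.0% = 12.08%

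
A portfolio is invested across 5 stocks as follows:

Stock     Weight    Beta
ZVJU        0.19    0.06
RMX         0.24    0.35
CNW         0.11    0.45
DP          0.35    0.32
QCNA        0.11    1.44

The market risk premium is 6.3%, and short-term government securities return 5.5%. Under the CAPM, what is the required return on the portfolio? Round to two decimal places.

β_P = Σ w_i β_i = 0.19×0.06 + 0.24×0.35 + 0.11×0.45 + 0.35×0.32 + 0.11×1.44 = 0.4153
E(R_P) = R_f + β_P × MRP = 5.5% + 0.4153 × 6.3% = 8.12%

8.12%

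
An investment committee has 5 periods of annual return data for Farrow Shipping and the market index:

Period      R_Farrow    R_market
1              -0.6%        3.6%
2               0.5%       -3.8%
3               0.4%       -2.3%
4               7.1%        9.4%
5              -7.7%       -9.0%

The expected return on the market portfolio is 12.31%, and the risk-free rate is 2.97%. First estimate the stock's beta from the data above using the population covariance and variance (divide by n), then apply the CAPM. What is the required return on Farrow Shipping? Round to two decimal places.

9.05%

Mean R_i = (-0.6 + 0.5 + 0.4 + 7.1 − 7.7) / 5 = -0.0600%
Mean R_m = (3.6 − 3.8 − 2.3 + 9.4 − 9.0) / 5 = -0.4200%
Σ(R_i − R̄_i)(R_m − R̄_m) = 130.9340  ⇒  Cov = 130.9340 / 5 = 26.1868
Σ(R_m − R̄_m)² = 201.1680  ⇒  Var(R_m) = 201.1680 / 5 = 40.2336
β = Cov / Var(R_m) = 26.1868 / 40.2336 = 0.6509
MRP = 12.31% − 2.97% = 9.34%
E(R) = R_f + β × MRP = 2.97% + 0.6509 × 9.34% = 9.05%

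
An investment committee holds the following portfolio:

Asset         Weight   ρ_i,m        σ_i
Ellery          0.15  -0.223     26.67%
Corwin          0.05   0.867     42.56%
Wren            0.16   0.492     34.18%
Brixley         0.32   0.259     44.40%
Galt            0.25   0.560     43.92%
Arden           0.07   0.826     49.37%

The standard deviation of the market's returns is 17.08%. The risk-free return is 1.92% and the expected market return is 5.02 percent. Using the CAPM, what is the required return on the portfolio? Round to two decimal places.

4.88%

β_Ellery = -0.223 × 26.67% / 17.08% = -0.3482
β_Corwin = 0.867 × 42.56% / 17.08% = 2.1604
β_Wren = 0.492 × 34.18% / 17.08% = 0.9846
β_Brixley = 0.259 × 44.40% / 17.08% = 0.6733
β_Galt = 0.560 × 43.92% / 17.08% = 1.4400
β_Arden = 0.826 × 49.37% / 17.08% = 2.3876
β_P = Σ w_i β_i = 0.15×-0.3482 + 0.05×2.1604 + 0.16×0.9846 + 0.32×0.6733 + 0.25×1.4400 + 0.07×2.3876 = 0.9559
MRP = 5.02% − 1.92% = 3.10%
E(R_P) = R_f + β_P × MRP = 1.92% + 0.9559 × 3.10% = 4.88%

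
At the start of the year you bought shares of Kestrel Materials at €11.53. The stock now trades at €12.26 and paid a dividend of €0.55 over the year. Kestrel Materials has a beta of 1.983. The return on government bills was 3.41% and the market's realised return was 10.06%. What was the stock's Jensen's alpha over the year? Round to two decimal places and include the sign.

-5.50%

Realised HPR = (P1 + D1 − P0) / P0 = (12.26 + 0.55 − 11.53) / 11.53 = 1.28 / 11.53 = 11.1015%
MRP = 10.06% − 3.41% = 6.65%
CAPM required = R_f + β·MRP = 3.41% + 1.983 × 6.65% = 16.59695%
α = realised − required = 11.1015% − 16.59695% = -5.50%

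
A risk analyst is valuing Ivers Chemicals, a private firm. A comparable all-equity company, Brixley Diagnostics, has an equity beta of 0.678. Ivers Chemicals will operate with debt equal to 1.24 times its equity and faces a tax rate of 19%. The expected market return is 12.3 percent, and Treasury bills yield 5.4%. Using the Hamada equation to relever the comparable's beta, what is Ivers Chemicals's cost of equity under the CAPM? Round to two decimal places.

β_L = β_U × [1 + (1 − t)(D/E)] = 0.678 × [1 + (1 − 0.19) × 1.24]
    = 0.678 × [1 + 0.81 × 1.24] = 0.678 × 2.0044 = 1.3590
MRP = 12.3% − 5.4% = 6.90%
E(R) = R_f + β_L × MRP = 5.4% + 1.3590 × 6.9% = 14.78%

14.78%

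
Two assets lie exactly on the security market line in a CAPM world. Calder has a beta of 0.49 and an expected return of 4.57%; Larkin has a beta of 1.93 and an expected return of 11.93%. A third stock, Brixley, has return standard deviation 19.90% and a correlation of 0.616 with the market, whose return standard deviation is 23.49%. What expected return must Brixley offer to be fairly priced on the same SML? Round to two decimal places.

4.73%

MRP = (11.93% − 4.57%) / (1.93 − 0.49) = 5.1111%
R_f = 4.57% − 0.49 × 5.1111% = 2.0656%
β_Brixley = ρ·σ_i/σ_m = 0.616 × 19.90 / 23.49 = 0.5219
E(R_Brixley) = R_f + β × MRP = 2.0656% + 0.5219 × 5.1111% = 4.73%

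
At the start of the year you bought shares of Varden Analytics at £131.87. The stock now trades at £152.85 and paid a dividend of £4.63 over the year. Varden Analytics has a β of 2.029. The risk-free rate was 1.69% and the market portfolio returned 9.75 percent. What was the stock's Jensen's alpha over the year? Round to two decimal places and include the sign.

Realised HPR = (P1 + D1 − P0) / P0 = (152.85 + 4.63 − 131.87) / 131.87 = 25.61 / 131.87 = 19.4206%
MRP = 9.75% − 1.69% = 8.06%
CAPM required = R_f + β·MRP = 1.69% + 2.029 × 8.06% = 18.04374%
α = realised − required = 19.4206% − 18.04374% = +1.38%

+1.38%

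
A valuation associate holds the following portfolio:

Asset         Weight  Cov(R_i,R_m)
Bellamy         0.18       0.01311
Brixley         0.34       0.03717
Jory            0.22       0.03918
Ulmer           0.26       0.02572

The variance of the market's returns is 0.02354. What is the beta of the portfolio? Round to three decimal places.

1.287

β_Bellamy = 0.01311 / 0.02354 = 0.5569
β_Brixley = 0.03717 / 0.02354 = 1.5790
β_Jory = 0.03918 / 0.02354 = 1.6644
β_Ulmer = 0.02572 / 0.02354 = 1.0926
β_P = Σ w_i β_i = 0.18×0.5569 + 0.34×1.5790 + 0.22×1.6644 + 0.26×1.0926 = 1.2873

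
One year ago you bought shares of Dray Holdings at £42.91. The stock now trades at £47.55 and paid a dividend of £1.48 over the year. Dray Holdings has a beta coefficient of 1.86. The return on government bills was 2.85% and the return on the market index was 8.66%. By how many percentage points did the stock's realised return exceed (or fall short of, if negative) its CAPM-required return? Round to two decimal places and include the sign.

+0.61%

Realised HPR = (P1 + D1 − P0) / P0 = (47.55 + 1.48 − 42.91) / 42.91 = 6.12 / 42.91 = 14.2624%
MRP = 8.66% − 2.85% = 5.81%
CAPM required = R_f + β·MRP = 2.85% + 1.86 × 5.81% = 13.6566%
α = realised − required = 14.2624% − 13.6566% = +0.61%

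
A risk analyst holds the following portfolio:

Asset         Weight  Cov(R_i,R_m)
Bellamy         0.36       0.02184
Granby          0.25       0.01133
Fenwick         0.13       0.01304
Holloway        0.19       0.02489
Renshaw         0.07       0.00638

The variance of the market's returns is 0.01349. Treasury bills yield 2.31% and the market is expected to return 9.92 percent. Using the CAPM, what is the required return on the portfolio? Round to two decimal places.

12.22%

β_Bellamy = 0.02184 / 0.01349 = 1.6190
β_Granby = 0.01133 / 0.01349 = 0.8399
β_Fenwick = 0.01304 / 0.01349 = 0.9666
β_Holloway = 0.02489 / 0.01349 = 1.8451
β_Renshaw = 0.00638 / 0.01349 = 0.4729
β_P = Σ w_i β_i = 0.36×1.6190 + 0.25×0.8399 + 0.13×0.9666 + 0.19×1.8451 + 0.07×0.4729 = 1.3021
MRP = 9.92% − 2.31% = 7.61%
E(R_P) = R_f + β_P × MRP = 2.31% + 1.3021 × 7.61% = 12.22%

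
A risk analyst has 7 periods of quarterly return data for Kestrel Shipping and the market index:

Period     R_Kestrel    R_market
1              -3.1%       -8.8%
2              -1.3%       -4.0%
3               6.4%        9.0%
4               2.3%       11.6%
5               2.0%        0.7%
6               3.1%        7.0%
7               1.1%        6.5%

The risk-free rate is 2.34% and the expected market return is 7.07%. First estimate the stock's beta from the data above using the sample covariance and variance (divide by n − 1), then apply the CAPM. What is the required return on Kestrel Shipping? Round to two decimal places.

Mean R_i = (-3.1 − 1.3 + 6.4 + 2.3 + 2.0 + 3.1 + 1.1) / 7 = 1.5000%
Mean R_m = (-8.8 − 4.0 + 9.0 + 11.6 + 0.7 + 7.0 + 6.5) / 7 = 3.1429%
Σ(R_i − R̄_i)(R_m − R̄_m) = 114.0100  ⇒  Cov = 114.0100 / 6 = 19.0017
Σ(R_m − R̄_m)² = 331.5971  ⇒  Var(R_m) = 331.5971 / 6 = 55.2662
β = Cov / Var(R_m) = 19.0017 / 55.2662 = 0.3438
MRP = 7.07% − 2.34% = 4.73%
E(R) = R_f + β × MRP = 2.34% + 0.3438 × 4.73% = 3.97%

3.97%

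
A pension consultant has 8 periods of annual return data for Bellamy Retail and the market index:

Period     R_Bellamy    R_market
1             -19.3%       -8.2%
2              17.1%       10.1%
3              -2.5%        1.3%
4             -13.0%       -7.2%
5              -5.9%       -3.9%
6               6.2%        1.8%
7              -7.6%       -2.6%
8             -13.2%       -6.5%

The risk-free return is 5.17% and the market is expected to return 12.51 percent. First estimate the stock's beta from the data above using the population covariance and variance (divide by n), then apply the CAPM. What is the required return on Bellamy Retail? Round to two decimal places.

Mean R_i = (-19.3 + 17.1 − 2.5 − 13.0 − 5.9 + 6.2 − 7.6 − 13.2) / 8 = -4.7750%
Mean R_m = (-8.2 + 10.1 + 1.3 − 7.2 − 3.9 + 1.8 − 2.6 − 6.5) / 8 = -1.9000%
Σ(R_i − R̄_i)(R_m − R̄_m) = 488.4700  ⇒  Cov = 488.4700 / 8 = 61.0588
Σ(R_m − R̄_m)² = 261.3600  ⇒  Var(R_m) = 261.3600 / 8 = 32.6700
β = Cov / Var(R_m) = 61.0588 / 32.6700 = 1.8690
MRP = 12.51% − 5.17% = 7.34%
E(R) = R_f + β × MRP = 5.17% + 1.8690 × 7.34% = 18.89%

18.89%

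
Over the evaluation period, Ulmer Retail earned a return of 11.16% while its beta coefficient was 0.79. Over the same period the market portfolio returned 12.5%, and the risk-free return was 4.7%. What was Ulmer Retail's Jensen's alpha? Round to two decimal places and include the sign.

+0.30%

Market excess return = 12.5% − 4.7% = 7.80%
CAPM benchmark = R_f + β(R_m − R_f) = 4.7% + 0.79 × 7.8% = 10.8620%
α = actual − benchmark = 11.16% − 10.8620% = +0.30%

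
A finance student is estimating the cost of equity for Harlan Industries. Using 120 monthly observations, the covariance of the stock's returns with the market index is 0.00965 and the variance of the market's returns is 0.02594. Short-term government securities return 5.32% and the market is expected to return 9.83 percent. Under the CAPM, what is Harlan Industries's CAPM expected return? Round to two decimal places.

β = Cov(R_i, R_m) / Var(R_m) = 0.00965 / 0.02594 = 0.3720
MRP = 9.83% − 5.32% = 4.51%
E(R) = R_f + β × MRP = 5.32% + 0.3720 × 4.51% = 7.00%

7.00%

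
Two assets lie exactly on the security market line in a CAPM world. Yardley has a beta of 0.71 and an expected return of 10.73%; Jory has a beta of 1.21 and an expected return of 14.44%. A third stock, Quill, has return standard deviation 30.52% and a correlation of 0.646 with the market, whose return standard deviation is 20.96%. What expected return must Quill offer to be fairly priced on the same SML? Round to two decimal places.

MRP = (14.44% − 10.73%) / (1.21 − 0.71) = 7.4200%
R_f = 10.73% − 0.71 × 7.4200% = 5.4618%
β_Quill = ρ·σ_i/σ_m = 0.646 × 30.52 / 20.96 = 0.9406
E(R_Quill) = R_f + β × MRP = 5.4618% + 0.9406 × 7.4200% = 12.44%

12.44%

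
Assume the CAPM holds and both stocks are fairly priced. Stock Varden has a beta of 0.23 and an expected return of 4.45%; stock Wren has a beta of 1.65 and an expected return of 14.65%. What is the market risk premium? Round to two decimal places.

7.18%

Both satisfy E(R) = R_f + β·MRP, so the slope of the SML is
MRP = (14.65% − 4.45%) / (1.65 − 0.23) = 10.20% / 1.42 = 7.1831%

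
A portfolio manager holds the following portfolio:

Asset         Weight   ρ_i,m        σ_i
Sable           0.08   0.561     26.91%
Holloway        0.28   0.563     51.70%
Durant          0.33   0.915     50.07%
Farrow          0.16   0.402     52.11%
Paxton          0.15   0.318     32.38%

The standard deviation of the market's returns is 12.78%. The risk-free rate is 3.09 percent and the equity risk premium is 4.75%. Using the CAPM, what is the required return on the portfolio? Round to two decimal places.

14.01%

β_Sable = 0.561 × 26.91% / 12.78% = 1.1813
β_Holloway = 0.563 × 51.70% / 12.78% = 2.2776
β_Durant = 0.915 × 50.07% / 12.78% = 3.5848
β_Farrow = 0.402 × 52.11% / 12.78% = 1.6391
β_Paxton = 0.318 × 32.38% / 12.78% = 0.8057
β_P = Σ w_i β_i = 0.08×1.1813 + 0.28×2.2776 + 0.33×3.5848 + 0.16×1.6391 + 0.15×0.8057 = 2.2983
E(R_P) = R_f + β_P × MRP = 3.09% + 2.2983 × 4.75% = 14.01%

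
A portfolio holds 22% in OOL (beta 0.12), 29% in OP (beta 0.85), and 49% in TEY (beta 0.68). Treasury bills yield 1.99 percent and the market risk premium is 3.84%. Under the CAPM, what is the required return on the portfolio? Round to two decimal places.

4.32%

β_P = Σ w_i β_i = 0.22×0.12 + 0.29×0.85 + 0.49×0.68 = 0.6061
E(R_P) = R_f + β_P × MRP = 1.99% + 0.6061 × 3.84% = 4.32%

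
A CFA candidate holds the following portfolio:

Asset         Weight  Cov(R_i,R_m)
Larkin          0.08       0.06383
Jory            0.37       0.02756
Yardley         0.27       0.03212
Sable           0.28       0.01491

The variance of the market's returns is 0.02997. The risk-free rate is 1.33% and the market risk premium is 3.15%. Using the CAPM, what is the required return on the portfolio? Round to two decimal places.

4.29%

β_Larkin = 0.06383 / 0.02997 = 2.1298
β_Jory = 0.02756 / 0.02997 = 0.9196
β_Yardley = 0.03212 / 0.02997 = 1.0717
β_Sable = 0.01491 / 0.02997 = 0.4975
β_P = Σ w_i β_i = 0.08×2.1298 + 0.37×0.9196 + 0.27×1.0717 + 0.28×0.4975 = 0.9393
E(R_P) = R_f + β_P × MRP = 1.33% + 0.9393 × 3.15% = 4.29%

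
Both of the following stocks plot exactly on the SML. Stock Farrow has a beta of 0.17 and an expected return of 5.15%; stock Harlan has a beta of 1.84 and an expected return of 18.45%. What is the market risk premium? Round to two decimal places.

7.96%

Both satisfy E(R) = R_f + β·MRP, so the slope of the SML is
MRP = (18.45% − 5.15%) / (1.84 − 0.17) = 13.30% / 1.67 = 7.9641%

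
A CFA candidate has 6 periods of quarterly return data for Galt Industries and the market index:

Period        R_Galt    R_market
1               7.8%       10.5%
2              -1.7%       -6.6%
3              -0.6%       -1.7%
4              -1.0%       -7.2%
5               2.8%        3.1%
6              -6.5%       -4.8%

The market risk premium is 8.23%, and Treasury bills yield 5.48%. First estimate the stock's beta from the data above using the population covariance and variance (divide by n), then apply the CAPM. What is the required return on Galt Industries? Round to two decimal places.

Mean R_i = (7.8 − 1.7 − 0.6 − 1.0 + 2.8 − 6.5) / 6 = 0.1333%
Mean R_m = (10.5 − 6.6 − 1.7 − 7.2 + 3.1 − 4.8) / 6 = -1.1167%
Σ(R_i − R̄_i)(R_m − R̄_m) = 142.1133  ⇒  Cov = 142.1133 / 6 = 23.6856
Σ(R_m − R̄_m)² = 233.7083  ⇒  Var(R_m) = 233.7083 / 6 = 38.9514
β = Cov / Var(R_m) = 23.6856 / 38.9514 = 0.6081
E(R) = R_f + β × MRP = 5.48% + 0.6081 × 8.23% = 10.48%

10.48%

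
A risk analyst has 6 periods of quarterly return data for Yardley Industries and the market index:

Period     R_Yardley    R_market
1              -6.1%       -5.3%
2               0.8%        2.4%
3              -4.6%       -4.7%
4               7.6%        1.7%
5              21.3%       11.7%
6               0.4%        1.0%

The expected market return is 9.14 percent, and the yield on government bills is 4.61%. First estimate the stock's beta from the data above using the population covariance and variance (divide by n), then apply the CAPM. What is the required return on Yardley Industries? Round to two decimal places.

Mean R_i = (-6.1 + 0.8 − 4.6 + 7.6 + 21.3 + 0.4) / 6 = 3.2333%
Mean R_m = (-5.3 + 2.4 − 4.7 + 1.7 + 11.7 + 1.0) / 6 = 1.1333%
Σ(R_i − R̄_i)(R_m − R̄_m) = 296.4133  ⇒  Cov = 296.4133 / 6 = 49.4022
Σ(R_m − R̄_m)² = 189.0133  ⇒  Var(R_m) = 189.0133 / 6 = 31.5022
β = Cov / Var(R_m) = 49.4022 / 31.5022 = 1.5682
MRP = 9.14% − 4.61% = 4.53%
E(R) = R_f + β × MRP = 4.61% + 1.5682 × 4.53% = 11.71%

11.71%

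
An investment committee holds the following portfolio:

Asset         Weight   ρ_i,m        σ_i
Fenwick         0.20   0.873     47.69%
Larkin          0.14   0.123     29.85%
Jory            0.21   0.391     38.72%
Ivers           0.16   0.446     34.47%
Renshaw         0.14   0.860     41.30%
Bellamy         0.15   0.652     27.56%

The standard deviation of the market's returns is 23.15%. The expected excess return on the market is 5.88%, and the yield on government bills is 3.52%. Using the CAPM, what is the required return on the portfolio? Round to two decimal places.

9.15%

β_Fenwick = 0.873 × 47.69% / 23.15% = 1.7984
β_Larkin = 0.123 × 29.85% / 23.15% = 0.1586
β_Jory = 0.391 × 38.72% / 23.15% = 0.6540
β_Ivers = 0.446 × 34.47% / 23.15% = 0.6641
β_Renshaw = 0.860 × 41.30% / 23.15% = 1.5343
β_Bellamy = 0.652 × 27.56% / 23.15% = 0.7762
β_P = Σ w_i β_i = 0.20×1.7984 + 0.14×0.1586 + 0.21×0.6540 + 0.16×0.6641 + 0.14×1.5343 + 0.15×0.7762 = 0.9567
E(R_P) = R_f + β_P × MRP = 3.52% + 0.9567 × 5.88% = 9.15%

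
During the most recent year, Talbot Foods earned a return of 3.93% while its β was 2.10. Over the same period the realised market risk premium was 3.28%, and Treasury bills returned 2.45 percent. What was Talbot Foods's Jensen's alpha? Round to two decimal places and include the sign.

-5.41%

CAPM benchmark = R_f + β(R_m − R_f) = 2.45% + 2.10 × 3.28% = 9.3380%
α = actual − benchmark = 3.93% − 9.3380% = -5.41%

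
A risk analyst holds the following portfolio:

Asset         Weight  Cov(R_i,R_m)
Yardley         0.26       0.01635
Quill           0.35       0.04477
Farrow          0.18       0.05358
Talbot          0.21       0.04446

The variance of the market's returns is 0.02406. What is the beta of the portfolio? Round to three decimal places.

1.617

β_Yardley = 0.01635 / 0.02406 = 0.6796
β_Quill = 0.04477 / 0.02406 = 1.8608
β_Farrow = 0.05358 / 0.02406 = 2.2269
β_Talbot = 0.04446 / 0.02406 = 1.8479
β_P = Σ w_i β_i = 0.26×0.6796 + 0.35×1.8608 + 0.18×2.2269 + 0.21×1.8479 = 1.6169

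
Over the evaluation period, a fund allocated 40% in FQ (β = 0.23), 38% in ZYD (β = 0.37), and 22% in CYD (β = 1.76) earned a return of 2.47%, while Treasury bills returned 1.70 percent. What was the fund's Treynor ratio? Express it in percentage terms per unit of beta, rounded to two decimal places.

1.24%

β_P = 0.40×0.23 + 0.38×0.37 + 0.22×1.76 = 0.6198
Treynor = (R_P − R_f) / β_P = (2.47% − 1.70%) / 0.6198 = 0.77% / 0.6198 = 1.24%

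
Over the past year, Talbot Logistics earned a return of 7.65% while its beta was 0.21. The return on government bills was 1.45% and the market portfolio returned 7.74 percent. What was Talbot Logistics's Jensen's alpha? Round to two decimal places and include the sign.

Market excess return = 7.74% − 1.45% = 6.29%
CAPM benchmark = R_f + β(R_m − R_f) = 1.45% + 0.21 × 6.29% = 2.7709%
α = actual − benchmark = 7.65% − 2.7709% = +4.88%

+4.88%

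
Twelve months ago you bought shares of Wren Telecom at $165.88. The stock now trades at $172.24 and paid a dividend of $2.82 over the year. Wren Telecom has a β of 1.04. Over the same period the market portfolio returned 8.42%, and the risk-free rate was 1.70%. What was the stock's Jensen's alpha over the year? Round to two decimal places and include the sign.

-3.15%

Realised HPR = (P1 + D1 − P0) / P0 = (172.24 + 2.82 − 165.88) / 165.88 = 9.18 / 165.88 = 5.5341%
MRP = 8.42% − 1.70% = 6.72%
CAPM required = R_f + β·MRP = 1.70% + 1.04 × 6.72% = 8.6888%
α = realised − required = 5.5341% − 8.6888% = -3.15%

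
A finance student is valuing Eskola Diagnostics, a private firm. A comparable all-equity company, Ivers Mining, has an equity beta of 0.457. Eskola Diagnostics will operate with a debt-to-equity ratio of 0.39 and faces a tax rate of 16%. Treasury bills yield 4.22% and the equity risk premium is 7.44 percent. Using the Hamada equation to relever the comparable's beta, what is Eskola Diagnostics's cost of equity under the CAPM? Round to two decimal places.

8.73%

β_L = β_U × [1 + (1 − t)(D/E)] = 0.457 × [1 + (1 − 0.16) × 0.39]
    = 0.457 × [1 + 0.84 × 0.39] = 0.457 × 1.3276 = 0.6067
E(R) = R_f + β_L × MRP = 4.22% + 0.6067 × 7.44% = 8.73%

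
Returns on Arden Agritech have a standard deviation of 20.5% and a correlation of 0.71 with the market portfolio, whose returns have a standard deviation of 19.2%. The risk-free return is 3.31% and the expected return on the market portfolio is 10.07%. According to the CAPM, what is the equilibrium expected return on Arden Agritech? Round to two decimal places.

8.43%

β = ρ × σ_i / σ_m = 0.71 × 20.5% / 19.2% = 0.7581
MRP = 10.07% − 3.31% = 6.76%
E(R) = 3.31% + 0.7581 × 6.76% = 8.43%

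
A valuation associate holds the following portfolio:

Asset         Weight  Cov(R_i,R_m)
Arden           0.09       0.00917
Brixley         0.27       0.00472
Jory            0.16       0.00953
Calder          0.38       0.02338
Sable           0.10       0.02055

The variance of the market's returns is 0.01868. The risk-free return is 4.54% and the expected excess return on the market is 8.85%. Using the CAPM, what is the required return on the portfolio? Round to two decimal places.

β_Arden = 0.00917 / 0.01868 = 0.4909
β_Brixley = 0.00472 / 0.01868 = 0.2527
β_Jory = 0.00953 / 0.01868 = 0.5102
β_Calder = 0.02338 / 0.01868 = 1.2516
β_Sable = 0.02055 / 0.01868 = 1.1001
β_P = Σ w_i β_i = 0.09×0.4909 + 0.27×0.2527 + 0.16×0.5102 + 0.38×1.2516 + 0.10×1.1001 = 0.7797
E(R_P) = R_f + β_P × MRP = 4.54% + 0.7797 × 8.85% = 11.44%

11.44%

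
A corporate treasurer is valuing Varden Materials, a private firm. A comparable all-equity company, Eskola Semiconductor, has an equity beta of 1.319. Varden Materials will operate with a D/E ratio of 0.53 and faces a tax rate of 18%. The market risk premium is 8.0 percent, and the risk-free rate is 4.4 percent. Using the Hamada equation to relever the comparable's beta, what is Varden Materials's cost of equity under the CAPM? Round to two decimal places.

19.54%

β_L = β_U × [1 + (1 − t)(D/E)] = 1.319 × [1 + (1 − 0.18) × 0.53]
    = 1.319 × [1 + 0.82 × 0.53] = 1.319 × 1.4346 = 1.8922
E(R) = R_f + β_L × MRP = 4.4% + 1.8922 × 8.0% = 19.54%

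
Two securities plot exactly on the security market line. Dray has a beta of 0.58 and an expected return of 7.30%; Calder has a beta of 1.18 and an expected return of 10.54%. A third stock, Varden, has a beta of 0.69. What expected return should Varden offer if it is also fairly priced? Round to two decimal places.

MRP (SML slope) = (10.54% − 7.30%) / (1.18 − 0.58) = 3.24% / 0.60 = 5.4000%
R_f (intercept) = 7.30% − 0.58 × 5.4000% = 4.1680%
E(R_Varden) = R_f + β × MRP = 4.1680% + 0.69 × 5.4000% = 7.89%

7.89%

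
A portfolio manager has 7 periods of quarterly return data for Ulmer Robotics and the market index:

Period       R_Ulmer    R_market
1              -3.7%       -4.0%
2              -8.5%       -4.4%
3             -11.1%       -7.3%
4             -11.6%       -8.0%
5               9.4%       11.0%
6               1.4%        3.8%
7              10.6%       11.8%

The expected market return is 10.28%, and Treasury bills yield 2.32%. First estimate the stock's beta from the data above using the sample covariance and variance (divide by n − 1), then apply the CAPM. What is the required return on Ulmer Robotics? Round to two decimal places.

Mean R_i = (-3.7 − 8.5 − 11.1 − 11.6 + 9.4 + 1.4 + 10.6) / 7 = -1.9286%
Mean R_m = (-4.0 − 4.4 − 7.3 − 8.0 + 11.0 + 3.8 + 11.8) / 7 = 0.4143%
Σ(R_i − R̄_i)(R_m − R̄_m) = 465.4229  ⇒  Cov = 465.4229 / 6 = 77.5705
Σ(R_m − R̄_m)² = 426.1286  ⇒  Var(R_m) = 426.1286 / 6 = 71.0214
β = Cov / Var(R_m) = 77.5705 / 71.0214 = 1.0922
MRP = 10.28% − 2.32% = 7.96%
E(R) = R_f + β × MRP = 2.32% + 1.0922 × 7.96% = 11.01%

11.01%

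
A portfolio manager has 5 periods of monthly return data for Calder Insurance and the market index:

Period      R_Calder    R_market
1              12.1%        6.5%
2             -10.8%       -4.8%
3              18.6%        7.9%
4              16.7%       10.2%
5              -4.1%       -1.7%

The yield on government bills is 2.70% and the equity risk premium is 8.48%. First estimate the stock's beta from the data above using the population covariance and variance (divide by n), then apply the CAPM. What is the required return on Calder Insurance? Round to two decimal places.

Mean R_i = (12.1 − 10.8 + 18.6 + 16.7 − 4.1) / 5 = 6.5000%
Mean R_m = (6.5 − 4.8 + 7.9 + 10.2 − 1.7) / 5 = 3.6200%
Σ(R_i − R̄_i)(R_m − R̄_m) = 337.0900  ⇒  Cov = 337.0900 / 5 = 67.4180
Σ(R_m − R̄_m)² = 169.1080  ⇒  Var(R_m) = 169.1080 / 5 = 33.8216
β = Cov / Var(R_m) = 67.4180 / 33.8216 = 1.9933
E(R) = R_f + β × MRP = 2.70% + 1.9933 × 8.48% = 19.60%

19.60%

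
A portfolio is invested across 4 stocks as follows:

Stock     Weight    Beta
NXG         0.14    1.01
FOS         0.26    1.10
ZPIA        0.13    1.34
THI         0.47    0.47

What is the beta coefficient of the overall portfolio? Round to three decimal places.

β_P = Σ w_i β_i = 0.14×1.01 + 0.26×1.10 + 0.13×1.34 + 0.47×0.47 = 0.8225

0.823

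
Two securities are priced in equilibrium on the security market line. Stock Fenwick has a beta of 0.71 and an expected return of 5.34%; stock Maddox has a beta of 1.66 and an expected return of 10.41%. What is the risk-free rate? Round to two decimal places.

1.55%

Both satisfy E(R) = R_f + β·MRP, so the slope of the SML is
MRP = (10.41% − 5.34%) / (1.66 − 0.71) = 5.07% / 0.95 = 5.3368%
R_f = E(R_Fenwick) − β_Fenwick·MRP = 5.34% − 0.71 × 5.3368% = 1.5509%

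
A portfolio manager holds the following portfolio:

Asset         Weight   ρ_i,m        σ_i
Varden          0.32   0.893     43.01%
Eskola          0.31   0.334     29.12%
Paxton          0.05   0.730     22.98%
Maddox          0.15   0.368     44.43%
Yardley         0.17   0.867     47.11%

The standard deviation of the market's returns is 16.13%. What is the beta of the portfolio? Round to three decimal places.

1.583

β_Varden = 0.893 × 43.01% / 16.13% = 2.3811
β_Eskola = 0.334 × 29.12% / 16.13% = 0.6030
β_Paxton = 0.730 × 22.98% / 16.13% = 1.0400
β_Maddox = 0.368 × 44.43% / 16.13% = 1.0137
β_Yardley = 0.867 × 47.11% / 16.13% = 2.5322
β_P = Σ w_i β_i = 0.32×2.3811 + 0.31×0.6030 + 0.05×1.0400 + 0.15×1.0137 + 0.17×2.5322 = 1.5834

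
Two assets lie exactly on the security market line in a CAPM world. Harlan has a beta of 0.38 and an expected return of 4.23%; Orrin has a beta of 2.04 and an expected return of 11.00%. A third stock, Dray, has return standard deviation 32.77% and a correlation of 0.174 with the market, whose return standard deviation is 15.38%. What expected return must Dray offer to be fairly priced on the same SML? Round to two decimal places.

4.19%

MRP = (11.00% − 4.23%) / (2.04 − 0.38) = 4.0783%
R_f = 4.23% − 0.38 × 4.0783% = 2.6802%
β_Dray = ρ·σ_i/σ_m = 0.174 × 32.77 / 15.38 = 0.3707
E(R_Dray) = R_f + β × MRP = 2.6802% + 0.3707 × 4.0783% = 4.19%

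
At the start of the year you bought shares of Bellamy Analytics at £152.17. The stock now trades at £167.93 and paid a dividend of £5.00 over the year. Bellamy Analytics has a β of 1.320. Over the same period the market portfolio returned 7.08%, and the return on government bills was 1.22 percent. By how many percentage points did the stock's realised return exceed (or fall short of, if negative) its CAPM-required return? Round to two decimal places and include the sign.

+4.69%

Realised HPR = (P1 + D1 − P0) / P0 = (167.93 + 5.00 − 152.17) / 152.17 = 20.76 / 152.17 = 13.6426%
MRP = 7.08% − 1.22% = 5.86%
CAPM required = R_f + β·MRP = 1.22% + 1.320 × 5.86% = 8.95520%
α = realised − required = 13.6426% − 8.95520% = +4.69%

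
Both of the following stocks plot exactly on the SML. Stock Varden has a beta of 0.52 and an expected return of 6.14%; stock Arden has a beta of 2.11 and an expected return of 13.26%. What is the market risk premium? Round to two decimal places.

Both satisfy E(R) = R_f + β·MRP, so the slope of the SML is
MRP = (13.26% − 6.14%) / (2.11 − 0.52) = 7.12% / 1.59 = 4.4780%

4.48%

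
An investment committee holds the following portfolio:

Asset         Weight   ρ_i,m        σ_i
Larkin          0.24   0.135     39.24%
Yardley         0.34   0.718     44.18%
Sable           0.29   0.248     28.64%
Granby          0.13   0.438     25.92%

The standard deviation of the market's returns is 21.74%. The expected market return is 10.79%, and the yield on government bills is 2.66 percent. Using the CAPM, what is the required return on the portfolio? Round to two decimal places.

8.49%

β_Larkin = 0.135 × 39.24% / 21.74% = 0.2437
β_Yardley = 0.718 × 44.18% / 21.74% = 1.4591
β_Sable = 0.248 × 28.64% / 21.74% = 0.3267
β_Granby = 0.438 × 25.92% / 21.74% = 0.5222
β_P = Σ w_i β_i = 0.24×0.2437 + 0.34×1.4591 + 0.29×0.3267 + 0.13×0.5222 = 0.7172
MRP = 10.79% − 2.66% = 8.13%
E(R_P) = R_f + β_P × MRP = 2.66% + 0.7172 × 8.13% = 8.49%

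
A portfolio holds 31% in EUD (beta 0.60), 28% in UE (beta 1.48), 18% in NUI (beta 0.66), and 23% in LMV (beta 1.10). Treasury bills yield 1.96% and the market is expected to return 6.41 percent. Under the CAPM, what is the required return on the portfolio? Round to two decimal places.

6.29%

β_P = Σ w_i β_i = 0.31×0.60 + 0.28×1.48 + 0.18×0.66 + 0.23×1.10 = 0.9722
MRP = 6.41% − 1.96% = 4.45%
E(R_P) = R_f + β_P × MRP = 1.96% + 0.9722 × 4.45% = 6.29%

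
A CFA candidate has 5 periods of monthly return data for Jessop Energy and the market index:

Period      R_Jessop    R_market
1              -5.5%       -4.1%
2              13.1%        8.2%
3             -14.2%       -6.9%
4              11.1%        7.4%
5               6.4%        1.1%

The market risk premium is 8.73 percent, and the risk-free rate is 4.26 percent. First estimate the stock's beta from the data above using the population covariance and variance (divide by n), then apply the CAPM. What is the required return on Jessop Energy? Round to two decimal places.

18.95%

Mean R_i = (-5.5 + 13.1 − 14.2 + 11.1 + 6.4) / 5 = 2.1800%
Mean R_m = (-4.1 + 8.2 − 6.9 + 7.4 + 1.1) / 5 = 1.1400%
Σ(R_i − R̄_i)(R_m − R̄_m) = 304.7040  ⇒  Cov = 304.7040 / 5 = 60.9408
Σ(R_m − R̄_m)² = 181.1320  ⇒  Var(R_m) = 181.1320 / 5 = 36.2264
β = Cov / Var(R_m) = 60.9408 / 36.2264 = 1.6822
E(R) = R_f + β × MRP = 4.26% + 1.6822 × 8.73% = 18.95%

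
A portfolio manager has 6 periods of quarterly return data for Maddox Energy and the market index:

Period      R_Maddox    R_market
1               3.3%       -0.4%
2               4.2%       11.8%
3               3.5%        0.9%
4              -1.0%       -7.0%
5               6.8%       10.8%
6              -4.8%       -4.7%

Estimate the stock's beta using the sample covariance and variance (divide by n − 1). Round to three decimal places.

Mean R_i = (3.3 + 4.2 + 3.5 − 1.0 + 6.8 − 4.8) / 6 = 2.0000%
Mean R_m = (-0.4 + 11.8 + 0.9 − 7.0 + 10.8 − 4.7) / 6 = 1.9000%
Σ(R_i − R̄_i)(R_m − R̄_m) = 131.5900  ⇒  Cov = 131.5900 / 5 = 26.3180
Σ(R_m − R̄_m)² = 306.2800  ⇒  Var(R_m) = 306.2800 / 5 = 61.2560
β = Cov / Var(R_m) = 26.3180 / 61.2560 = 0.4296

0.430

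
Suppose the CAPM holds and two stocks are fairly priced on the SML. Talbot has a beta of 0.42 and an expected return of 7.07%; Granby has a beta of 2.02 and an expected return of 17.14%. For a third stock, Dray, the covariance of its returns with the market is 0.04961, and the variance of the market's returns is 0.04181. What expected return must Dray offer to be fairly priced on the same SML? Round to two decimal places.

MRP = (17.14% − 7.07%) / (2.02 − 0.42) = 6.2938%
R_f = 7.07% − 0.42 × 6.2938% = 4.4266%
β_Dray = Cov / Var(R_m) = 0.04961 / 0.04181 = 1.1866
E(R_Dray) = R_f + β × MRP = 4.4266% + 1.1866 × 6.2938% = 11.89%

11.89%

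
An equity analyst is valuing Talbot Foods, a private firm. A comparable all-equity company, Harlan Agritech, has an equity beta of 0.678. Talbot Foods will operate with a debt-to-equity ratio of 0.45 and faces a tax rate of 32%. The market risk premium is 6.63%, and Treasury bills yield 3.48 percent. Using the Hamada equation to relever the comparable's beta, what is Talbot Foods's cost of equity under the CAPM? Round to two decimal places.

9.35%

β_L = β_U × [1 + (1 − t)(D/E)] = 0.678 × [1 + (1 − 0.32) × 0.45]
    = 0.678 × [1 + 0.68 × 0.45] = 0.678 × 1.3060 = 0.8855
E(R) = R_f + β_L × MRP = 3.48% + 0.8855 × 6.63% = 9.35%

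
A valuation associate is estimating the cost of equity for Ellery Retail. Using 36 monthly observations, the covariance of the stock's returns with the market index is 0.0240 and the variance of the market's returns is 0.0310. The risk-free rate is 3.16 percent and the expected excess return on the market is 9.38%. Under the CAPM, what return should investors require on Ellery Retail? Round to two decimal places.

10.42%

β = Cov(R_i, R_m) / Var(R_m) = 0.0240 / 0.0310 = 0.7742
E(R) = R_f + β × MRP = 3.16% + 0.7742 × 9.38% = 10.42%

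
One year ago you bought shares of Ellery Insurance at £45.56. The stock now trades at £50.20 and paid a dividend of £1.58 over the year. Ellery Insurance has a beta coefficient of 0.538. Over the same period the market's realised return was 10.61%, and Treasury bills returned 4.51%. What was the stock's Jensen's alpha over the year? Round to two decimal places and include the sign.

+5.86%

Realised HPR = (P1 + D1 − P0) / P0 = (50.20 + 1.58 − 45.56) / 45.56 = 6.22 / 45.56 = 13.6523%
MRP = 10.61% − 4.51% = 6.10%
CAPM required = R_f + β·MRP = 4.51% + 0.538 × 6.10% = 7.79180%
α = realised − required = 13.6523% − 7.79180% = +5.86%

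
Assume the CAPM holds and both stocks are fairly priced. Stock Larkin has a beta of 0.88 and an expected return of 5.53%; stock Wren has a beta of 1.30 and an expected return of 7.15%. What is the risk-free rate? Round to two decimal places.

Both satisfy E(R) = R_f + β·MRP, so the slope of the SML is
MRP = (7.15% − 5.53%) / (1.30 − 0.88) = 1.62% / 0.42 = 3.8571%
R_f = E(R_Larkin) − β_Larkin·MRP = 5.53% − 0.88 × 3.8571% = 2.1358%

2.14%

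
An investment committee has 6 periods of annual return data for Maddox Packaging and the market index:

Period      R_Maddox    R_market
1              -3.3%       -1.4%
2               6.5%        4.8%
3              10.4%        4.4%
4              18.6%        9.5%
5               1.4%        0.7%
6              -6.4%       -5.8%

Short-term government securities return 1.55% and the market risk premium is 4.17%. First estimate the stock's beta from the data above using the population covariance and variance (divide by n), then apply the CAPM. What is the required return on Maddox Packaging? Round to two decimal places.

Mean R_i = (-3.3 + 6.5 + 10.4 + 18.6 + 1.4 − 6.4) / 6 = 4.5333%
Mean R_m = (-1.4 + 4.8 + 4.4 + 9.5 + 0.7 − 5.8) / 6 = 2.0333%
Σ(R_i − R̄_i)(R_m − R̄_m) = 241.0733  ⇒  Cov = 241.0733 / 6 = 40.1789
Σ(R_m − R̄_m)² = 143.9333  ⇒  Var(R_m) = 143.9333 / 6 = 23.9889
β = Cov / Var(R_m) = 40.1789 / 23.9889 = 1.6749
E(R) = R_f + β × MRP = 1.55% + 1.6749 × 4.17% = 8.53%

8.53%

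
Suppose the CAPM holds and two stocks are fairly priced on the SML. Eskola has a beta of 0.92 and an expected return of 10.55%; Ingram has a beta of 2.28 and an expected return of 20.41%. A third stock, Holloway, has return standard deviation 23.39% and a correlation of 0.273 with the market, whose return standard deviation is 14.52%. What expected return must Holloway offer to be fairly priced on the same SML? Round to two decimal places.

7.07%

MRP = (20.41% − 10.55%) / (2.28 − 0.92) = 7.2500%
R_f = 10.55% − 0.92 × 7.2500% = 3.8800%
β_Holloway = ρ·σ_i/σ_m = 0.273 × 23.39 / 14.52 = 0.4398
E(R_Holloway) = R_f + β × MRP = 3.8800% + 0.4398 × 7.2500% = 7.07%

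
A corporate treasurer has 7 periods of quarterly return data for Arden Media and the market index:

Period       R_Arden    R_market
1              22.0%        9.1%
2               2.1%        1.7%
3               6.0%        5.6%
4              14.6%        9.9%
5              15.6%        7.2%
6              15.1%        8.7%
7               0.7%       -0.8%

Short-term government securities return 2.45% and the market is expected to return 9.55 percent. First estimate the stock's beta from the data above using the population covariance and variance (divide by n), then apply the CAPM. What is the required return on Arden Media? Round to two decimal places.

15.08%

Mean R_i = (22.0 + 2.1 + 6.0 + 14.6 + 15.6 + 15.1 + 0.7) / 7 = 10.8714%
Mean R_m = (9.1 + 1.7 + 5.6 + 9.9 + 7.2 + 8.7 − 0.8) / 7 = 5.9143%
Σ(R_i − R̄_i)(R_m − R̄_m) = 174.9629  ⇒  Cov = 174.9629 / 7 = 24.9947
Σ(R_m − R̄_m)² = 98.3886  ⇒  Var(R_m) = 98.3886 / 7 = 14.0555
β = Cov / Var(R_m) = 24.9947 / 14.0555 = 1.7783
MRP = 9.55% − 2.45% = 7.10%
E(R) = R_f + β × MRP = 2.45% + 1.7783 × 7.10% = 15.08%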